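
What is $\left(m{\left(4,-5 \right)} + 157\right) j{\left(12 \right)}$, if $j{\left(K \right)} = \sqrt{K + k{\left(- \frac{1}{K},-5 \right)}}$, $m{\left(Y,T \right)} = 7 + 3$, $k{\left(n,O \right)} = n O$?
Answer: $\frac{167 \sqrt{447}}{6} \approx 588.46$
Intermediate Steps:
$k{\left(n,O \right)} = O n$
$m{\left(Y,T \right)} = 10$
$j{\left(K \right)} = \sqrt{K + \frac{5}{K}}$ ($j{\left(K \right)} = \sqrt{K - 5 \left(- \frac{1}{K}\right)} = \sqrt{K + \frac{5}{K}}$)
$\left(m{\left(4,-5 \right)} + 157\right) j{\left(12 \right)} = \left(10 + 157\right) \sqrt{12 + \frac{5}{12}} = 167 \sqrt{12 + 5 \cdot \frac{1}{12}} = 167 \sqrt{12 + \frac{5}{12}} = 167 \sqrt{\frac{149}{12}} = 167 \frac{\sqrt{447}}{6} = \frac{167 \sqrt{447}}{6}$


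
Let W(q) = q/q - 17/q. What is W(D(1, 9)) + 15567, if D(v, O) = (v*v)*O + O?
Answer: 280207/18 ≈ 15567.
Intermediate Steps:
D(v, O) = O + O*v² (D(v, O) = v²*O + O = O*v² + O = O + O*v²)
W(q) = 1 - 17/q
W(D(1, 9)) + 15567 = (-17 + 9*(1 + 1²))/((9*(1 + 1²))) + 15567 = (-17 + 9*(1 + 1))/((9*(1 + 1))) + 15567 = (-17 + 9*2)/((9*2)) + 15567 = (-17 + 18)/18 + 15567 = (1/18)*1 + 15567 = 1/18 + 15567 = 280207/18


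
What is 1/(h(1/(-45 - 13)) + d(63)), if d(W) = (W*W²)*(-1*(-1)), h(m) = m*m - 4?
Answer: 3364/841144653 ≈ 3.9993e-6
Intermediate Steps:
h(m) = -4 + m² (h(m) = m² - 4 = -4 + m²)
d(W) = W³ (d(W) = W³*1 = W³)
1/(h(1/(-45 - 13)) + d(63)) = 1/((-4 + (1/(-45 - 13))²) + 63³) = 1/((-4 + (1/(-58))²) + 250047) = 1/((-4 + (-1/58)²) + 250047) = 1/((-4 + 1/3364) + 250047) = 1/(-13455/3364 + 250047) = 1/(841144653/3364) = 3364/841144653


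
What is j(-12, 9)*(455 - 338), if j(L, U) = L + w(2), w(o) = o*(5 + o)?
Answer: 234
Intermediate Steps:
j(L, U) = 14 + L (j(L, U) = L + 2*(5 + 2) = L + 2*7 = L + 14 = 14 + L)
j(-12, 9)*(455 - 338) = (14 - 12)*(455 - 338) = 2*117 = 234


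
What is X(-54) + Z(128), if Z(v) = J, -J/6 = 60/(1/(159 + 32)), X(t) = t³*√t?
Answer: -68760 - 472392*I*√6 ≈ -68760.0 - 1.1571e+6*I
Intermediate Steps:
X(t) = t^(7/2)
J = -68760 (J = -360/(1/(159 + 32)) = -360/(1/191) = -360/1/191 = -360*191 = -6*11460 = -68760)
Z(v) = -68760
X(-54) + Z(128) = (-54)^(7/2) - 68760 = -472392*I*√6 - 68760 = -68760 - 472392*I*√6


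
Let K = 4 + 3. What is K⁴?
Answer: 2401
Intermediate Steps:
K = 7
K⁴ = 7⁴ = 2401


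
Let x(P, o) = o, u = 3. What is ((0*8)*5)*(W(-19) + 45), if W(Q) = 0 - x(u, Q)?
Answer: 0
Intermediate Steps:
W(Q) = -Q (W(Q) = 0 - Q = -Q)
((0*8)*5)*(W(-19) + 45) = ((0*8)*5)*(-1*(-19) + 45) = (0*5)*(19 + 45) = 0*64 = 0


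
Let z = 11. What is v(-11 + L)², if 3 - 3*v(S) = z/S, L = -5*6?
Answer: 17956/15129 ≈ 1.1869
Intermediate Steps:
L = -30
v(S) = 1 - 11/(3*S)
v(-11 + L)² = ((-11/3 + (-11 - 30))/(-11 - 30))² = ((-11/3 - 41)/(-41))² = (-1/41*(-134/3))² = (134/123)² = 17956/15129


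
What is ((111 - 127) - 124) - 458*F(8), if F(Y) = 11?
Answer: -5178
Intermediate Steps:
((111 - 127) - 124) - 458*F(8) = ((111 - 127) - 124) - 458*11 = (-16 - 124) - 5038 = -140 - 5038 = -5178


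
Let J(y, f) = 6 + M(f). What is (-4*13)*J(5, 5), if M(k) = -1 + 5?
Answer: -520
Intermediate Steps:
M(k) = 4
J(y, f) = 10 (J(y, f) = 6 + 4 = 10)
(-4*13)*J(5, 5) = -4*13*10 = -52*10 = -520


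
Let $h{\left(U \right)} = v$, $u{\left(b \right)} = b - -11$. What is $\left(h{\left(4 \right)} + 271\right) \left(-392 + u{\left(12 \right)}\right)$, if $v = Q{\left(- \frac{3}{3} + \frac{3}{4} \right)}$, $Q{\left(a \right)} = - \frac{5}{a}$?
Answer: $-107379$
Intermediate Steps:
$u{\left(b \right)} = 11 + b$ ($u{\left(b \right)} = b + 11 = 11 + b$)
$v = 20$ ($v = - \frac{5}{- \frac{3}{3} + \frac{3}{4}} = - \frac{5}{\left(-3\right) \frac{1}{3} + 3 \cdot \frac{1}{4}} = - \frac{5}{-1 + \frac{3}{4}} = - \frac{5}{- \frac{1}{4}} = \left(-5\right) \left(-4\right) = 20$)
$h{\left(U \right)} = 20$
$\left(h{\left(4 \right)} + 271\right) \left(-392 + u{\left(12 \right)}\right) = \left(20 + 271\right) \left(-392 + \left(11 + 12\right)\right) = 291 \left(-392 + 23\right) = 291 \left(-369\right) = -107379$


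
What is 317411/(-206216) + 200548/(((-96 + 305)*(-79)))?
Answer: -46596979389/3404832376 ≈ -13.686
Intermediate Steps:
317411/(-206216) + 200548/(((-96 + 305)*(-79))) = 317411*(-1/206216) + 200548/((209*(-79))) = -317411/206216 + 200548/(-16511) = -317411/206216 + 200548*(-1/16511) = -317411/206216 - 200548/16511 = -46596979389/3404832376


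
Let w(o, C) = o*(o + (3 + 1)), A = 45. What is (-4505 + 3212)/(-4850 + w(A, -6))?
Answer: 1293/2645 ≈ 0.48885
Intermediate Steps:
w(o, C) = o*(4 + o) (w(o, C) = o*(o + 4) = o*(4 + o))
(-4505 + 3212)/(-4850 + w(A, -6)) = (-4505 + 3212)/(-4850 + 45*(4 + 45)) = -1293/(-4850 + 45*49) = -1293/(-4850 + 2205) = -1293/(-2645) = -1293*(-1/2645) = 1293/2645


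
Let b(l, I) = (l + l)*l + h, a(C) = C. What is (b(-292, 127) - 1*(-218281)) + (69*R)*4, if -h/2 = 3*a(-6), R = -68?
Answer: 370077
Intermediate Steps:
h = 36 (h = -6*(-6) = -2*(-18) = 36)
b(l, I) = 36 + 2*l**2 (b(l, I) = (l + l)*l + 36 = (2*l)*l + 36 = 2*l**2 + 36 = 36 + 2*l**2)
(b(-292, 127) - 1*(-218281)) + (69*R)*4 = ((36 + 2*(-292)**2) - 1*(-218281)) + (69*(-68))*4 = ((36 + 2*85264) + 218281) - 4692*4 = ((36 + 170528) + 218281) - 18768 = (170564 + 218281) - 18768 = 388845 - 18768 = 370077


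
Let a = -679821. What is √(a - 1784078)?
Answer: I*√2463899 ≈ 1569.7*I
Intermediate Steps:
√(a - 1784078) = √(-679821 - 1784078) = √(-2463899) = I*√2463899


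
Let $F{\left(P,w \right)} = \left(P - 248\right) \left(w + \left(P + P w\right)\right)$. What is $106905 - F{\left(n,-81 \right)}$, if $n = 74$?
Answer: $-937269$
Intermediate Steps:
$F{\left(P,w \right)} = \left(-248 + P\right) \left(P + w + P w\right)$
$106905 - F{\left(n,-81 \right)} = 106905 - \left(74^{2} - 18352 - -20088 - 81 \cdot 74^{2} - 18278 \left(-81\right)\right) = 106905 - \left(5476 - 18352 + 20088 - 443556 + 1480518\right) = 106905 - 1044174 = -937269$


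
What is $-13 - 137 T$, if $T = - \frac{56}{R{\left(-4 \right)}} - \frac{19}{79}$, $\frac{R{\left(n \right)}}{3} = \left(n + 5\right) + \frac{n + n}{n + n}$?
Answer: $\frac{307772}{237} \approx 1298.6$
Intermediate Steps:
$R{\left(n \right)} = 18 + 3 n$ ($R{\left(n \right)} = 3 \left(\left(n + 5\right) + \frac{n + n}{n + n}\right) = 3 \left(\left(5 + n\right) + \frac{2 n}{2 n}\right) = 3 \left(\left(5 + n\right) + 2 n \frac{1}{2 n}\right) = 3 \left(\left(5 + n\right) + 1\right) = 3 \left(6 + n\right) = 18 + 3 n$)
$T = - \frac{2269}{237}$ ($T = - \frac{56}{18 + 3 \left(-4\right)} - \frac{19}{79} = - \frac{56}{18 - 12} - \frac{19}{79} = - \frac{56}{6} - \frac{19}{79} = \left(-56\right) \frac{1}{6} - \frac{19}{79} = - \frac{28}{3} - \frac{19}{79} = - \frac{2269}{237} \approx -9.5738$)
$-13 - 137 T = -13 - - \frac{310853}{237} = -13 + \frac{310853}{237} = \frac{307772}{237}$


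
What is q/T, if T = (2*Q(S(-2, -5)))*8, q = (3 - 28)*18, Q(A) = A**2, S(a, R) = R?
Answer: -9/8 ≈ -1.1250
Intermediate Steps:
q = -450 (q = -25*18 = -450)
T = 400 (T = (2*(-5)**2)*8 = (2*25)*8 = 50*8 = 400)
q/T = -450/400 = -450*1/400 = -9/8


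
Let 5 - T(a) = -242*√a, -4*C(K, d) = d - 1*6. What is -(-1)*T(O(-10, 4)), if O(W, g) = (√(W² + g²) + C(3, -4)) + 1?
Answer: 5 + 121*√(14 + 8*√29) ≈ 919.18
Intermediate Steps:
C(K, d) = 3/2 - d/4 (C(K, d) = -(d - 1*6)/4 = -(d - 6)/4 = -(-6 + d)/4 = 3/2 - d/4)
O(W, g) = 7/2 + √(W² + g²) (O(W, g) = (√(W² + g²) + (3/2 - ¼*(-4))) + 1 = (√(W² + g²) + (3/2 + 1)) + 1 = (√(W² + g²) + 5/2) + 1 = (5/2 + √(W² + g²)) + 1 = 7/2 + √(W² + g²))
T(a) = 5 + 242*√a (T(a) = 5 - (-242)*√a = 5 + 242*√a)
-(-1)*T(O(-10, 4)) = -(-1)*(5 + 242*√(7/2 + √((-10)² + 4²))) = -(-1)*(5 + 242*√(7/2 + √(100 + 16))) = -(-1)*(5 + 242*√(7/2 + √116)) = -(-1)*(5 + 242*√(7/2 + 2*√29)) = -(-5 - 242*√(7/2 + 2*√29)) = 5 + 242*√(7/2 + 2*√29)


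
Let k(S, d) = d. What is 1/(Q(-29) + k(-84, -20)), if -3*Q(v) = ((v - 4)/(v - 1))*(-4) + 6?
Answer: -15/308 ≈ -0.048701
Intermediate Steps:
Q(v) = -2 + 4*(-4 + v)/(3*(-1 + v)) (Q(v) = -(((v - 4)/(v - 1))*(-4) + 6)/3 = -(((-4 + v)/(-1 + v))*(-4) + 6)/3 = -(-4*(-4 + v)/(-1 + v) + 6)/3 = -(6 - 4*(-4 + v)/(-1 + v))/3 = -2 + 4*(-4 + v)/(3*(-1 + v)))
1/(Q(-29) + k(-84, -20)) = 1/(2*(-5 - 1*(-29))/(3*(-1 - 29)) - 20) = 1/((⅔)*(-5 + 29)/(-30) - 20) = 1/((⅔)*(-1/30)*24 - 20) = 1/(-8/15 - 20) = 1/(-308/15) = -15/308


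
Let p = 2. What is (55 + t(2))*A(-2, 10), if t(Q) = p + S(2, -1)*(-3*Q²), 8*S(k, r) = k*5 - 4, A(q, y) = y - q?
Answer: 576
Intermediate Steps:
S(k, r) = -½ + 5*k/8 (S(k, r) = (k*5 - 4)/8 = (5*k - 4)/8 = (-4 + 5*k)/8 = -½ + 5*k/8)
t(Q) = 2 - 9*Q²/4 (t(Q) = 2 + (-½ + (5/8)*2)*(-3*Q²) = 2 + (-½ + 5/4)*(-3*Q²) = 2 + 3*(-3*Q²)/4 = 2 - 9*Q²/4)
(55 + t(2))*A(-2, 10) = (55 + (2 - 9/4*2²))*(10 - 1*(-2)) = (55 + (2 - 9/4*4))*(10 + 2) = (55 + (2 - 9))*12 = (55 - 7)*12 = 48*12 = 576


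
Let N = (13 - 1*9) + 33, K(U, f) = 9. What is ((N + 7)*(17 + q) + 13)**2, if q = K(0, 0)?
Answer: 1338649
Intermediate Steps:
q = 9
N = 37 (N = (13 - 9) + 33 = 4 + 33 = 37)
((N + 7)*(17 + q) + 13)**2 = ((37 + 7)*(17 + 9) + 13)**2 = (44*26 + 13)**2 = (1144 + 13)**2 = 1157**2 = 1338649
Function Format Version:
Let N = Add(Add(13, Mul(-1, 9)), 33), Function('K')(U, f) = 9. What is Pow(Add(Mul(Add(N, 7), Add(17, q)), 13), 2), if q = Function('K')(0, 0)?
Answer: 1338649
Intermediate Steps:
q = 9
N = 37 (N = Add(Add(13, -9), 33) = Add(4, 33) = 37)
Pow(Add(Mul(Add(N, 7), Add(17, q)), 13), 2) = Pow(Add(Mul(Add(37, 7), Add(17, 9)), 13), 2) = Pow(Add(Mul(44, 26), 13), 2) = Pow(Add(1144, 13), 2) = Pow(1157, 2) = 1338649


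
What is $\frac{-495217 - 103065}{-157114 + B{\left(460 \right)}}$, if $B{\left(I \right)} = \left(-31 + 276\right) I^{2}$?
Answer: $- \frac{299141}{25842443} \approx -0.011576$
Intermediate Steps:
$B{\left(I \right)} = 245 I^{2}$
$\frac{-495217 - 103065}{-157114 + B{\left(460 \right)}} = \frac{-495217 - 103065}{-157114 + 245 \cdot 460^{2}} = - \frac{598282}{-157114 + 245 \cdot 211600} = - \frac{598282}{-157114 + 51842000} = - \frac{598282}{51684886} = \left(-598282\right) \frac{1}{51684886} = - \frac{299141}{25842443}$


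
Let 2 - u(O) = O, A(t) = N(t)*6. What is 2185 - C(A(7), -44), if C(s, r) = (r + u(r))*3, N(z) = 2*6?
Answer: 2179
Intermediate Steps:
N(z) = 12
A(t) = 72 (A(t) = 12*6 = 72)
u(O) = 2 - O
C(s, r) = 6 (C(s, r) = (r + (2 - r))*3 = 2*3 = 6)
2185 - C(A(7), -44) = 2185 - 1*6 = 2185 - 6 = 2179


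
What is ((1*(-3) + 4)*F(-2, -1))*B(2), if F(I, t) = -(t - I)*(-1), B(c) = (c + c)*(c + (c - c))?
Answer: 8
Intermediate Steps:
B(c) = 2*c**2 (B(c) = (2*c)*(c + 0) = (2*c)*c = 2*c**2)
F(I, t) = t - I (F(I, t) = (I - t)*(-1) = t - I)
((1*(-3) + 4)*F(-2, -1))*B(2) = ((1*(-3) + 4)*(-1 - 1*(-2)))*(2*2**2) = ((-3 + 4)*(-1 + 2))*(2*4) = (1*1)*8 = 1*8 = 8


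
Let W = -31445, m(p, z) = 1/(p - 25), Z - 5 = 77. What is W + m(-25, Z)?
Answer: -1572251/50 ≈ -31445.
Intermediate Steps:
Z = 82 (Z = 5 + 77 = 82)
m(p, z) = 1/(-25 + p)
W + m(-25, Z) = -31445 + 1/(-25 - 25) = -31445 + 1/(-50) = -31445 - 1/50 = -1572251/50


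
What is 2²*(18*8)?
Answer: 576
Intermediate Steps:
2²*(18*8) = 4*144 = 576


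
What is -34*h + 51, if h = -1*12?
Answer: 459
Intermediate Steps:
h = -12
-34*h + 51 = -34*(-12) + 51 = 408 + 51 = 459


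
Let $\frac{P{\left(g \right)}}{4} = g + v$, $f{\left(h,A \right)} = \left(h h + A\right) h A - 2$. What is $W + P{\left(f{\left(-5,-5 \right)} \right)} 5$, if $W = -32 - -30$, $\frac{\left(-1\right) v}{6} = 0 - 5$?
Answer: $10558$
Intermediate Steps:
$v = 30$ ($v = - 6 \left(0 - 5\right) = \left(-6\right) \left(-5\right) = 30$)
$f{\left(h,A \right)} = -2 + A h \left(A + h^{2}\right)$ ($f{\left(h,A \right)} = \left(h^{2} + A\right) h A - 2 = \left(A + h^{2}\right) h A - 2 = h \left(A + h^{2}\right) A - 2 = A h \left(A + h^{2}\right) - 2 = -2 + A h \left(A + h^{2}\right)$)
$W = -2$ ($W = -32 + 30 = -2$)
$P{\left(g \right)} = 120 + 4 g$ ($P{\left(g \right)} = 4 \left(g + 30\right) = 4 \left(30 + g\right) = 120 + 4 g$)
$W + P{\left(f{\left(-5,-5 \right)} \right)} 5 = -2 + \left(120 + 4 \left(-2 - 5 \left(-5\right)^{3} - 5 \left(-5\right)^{2}\right)\right) 5 = -2 + \left(120 + 4 \left(-2 - -625 - 125\right)\right) 5 = -2 + \left(120 + 4 \left(-2 + 625 - 125\right)\right) 5 = -2 + \left(120 + 4 \cdot 498\right) 5 = -2 + \left(120 + 1992\right) 5 = -2 + 2112 \cdot 5 = -2 + 10560 = 10558$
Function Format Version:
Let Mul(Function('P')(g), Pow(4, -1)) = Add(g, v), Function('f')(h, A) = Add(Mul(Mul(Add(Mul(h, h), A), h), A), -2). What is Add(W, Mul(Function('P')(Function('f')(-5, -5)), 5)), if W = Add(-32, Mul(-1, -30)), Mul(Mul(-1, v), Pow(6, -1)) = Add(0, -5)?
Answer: 10558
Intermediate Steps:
v = 30 (v = Mul(-6, Add(0, -5)) = Mul(-6, -5) = 30)
Function('f')(h, A) = Add(-2, Mul(A, h, Add(A, Pow(h, 2)))) (Function('f')(h, A) = Add(Mul(Mul(Add(Pow(h, 2), A), h), A), -2) = Add(Mul(Mul(Add(A, Pow(h, 2)), h), A), -2) = Add(Mul(Mul(h, Add(A, Pow(h, 2))), A), -2) = Add(Mul(A, h, Add(A, Pow(h, 2))), -2) = Add(-2, Mul(A, h, Add(A, Pow(h, 2)))))
W = -2 (W = Add(-32, 30) = -2)
Function('P')(g) = Add(120, Mul(4, g)) (Function('P')(g) = Mul(4, Add(g, 30)) = Mul(4, Add(30, g)) = Add(120, Mul(4, g)))
Add(W, Mul(Function('P')(Function('f')(-5, -5)), 5)) = Add(-2, Mul(Add(120, Mul(4, Add(-2, Mul(-5, Pow(-5, 3)), Mul(-5, Pow(-5, 2))))), 5)) = Add(-2, Mul(Add(120, Mul(4, Add(-2, Mul(-5, -125), Mul(-5, 25)))), 5)) = Add(-2, Mul(Add(120, Mul(4, Add(-2, 625, -125))), 5)) = Add(-2, Mul(Add(120, Mul(4, 498)), 5)) = Add(-2, Mul(Add(120, 1992), 5)) = Add(-2, Mul(2112, 5)) = Add(-2, 10560) = 10558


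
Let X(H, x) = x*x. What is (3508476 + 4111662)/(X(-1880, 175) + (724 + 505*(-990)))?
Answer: -7620138/468601 ≈ -16.261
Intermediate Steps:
X(H, x) = x**2
(3508476 + 4111662)/(X(-1880, 175) + (724 + 505*(-990))) = (3508476 + 4111662)/(175**2 + (724 + 505*(-990))) = 7620138/(30625 + (724 - 499950)) = 7620138/(30625 - 499226) = 7620138/(-468601) = 7620138*(-1/468601) = -7620138/468601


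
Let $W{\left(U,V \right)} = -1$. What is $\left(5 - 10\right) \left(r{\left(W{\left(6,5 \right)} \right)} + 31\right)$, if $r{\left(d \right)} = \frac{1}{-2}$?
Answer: $- \frac{305}{2} \approx -152.5$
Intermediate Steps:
$r{\left(d \right)} = - \frac{1}{2}$
$\left(5 - 10\right) \left(r{\left(W{\left(6,5 \right)} \right)} + 31\right) = \left(5 - 10\right) \left(- \frac{1}{2} + 31\right) = \left(-5\right) \frac{61}{2} = - \frac{305}{2}$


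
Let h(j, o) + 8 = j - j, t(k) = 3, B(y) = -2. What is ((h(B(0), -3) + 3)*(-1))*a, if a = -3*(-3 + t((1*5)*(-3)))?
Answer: 0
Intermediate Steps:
h(j, o) = -8 (h(j, o) = -8 + (j - j) = -8 + 0 = -8)
a = 0 (a = -3*(-3 + 3) = -3*0 = 0)
((h(B(0), -3) + 3)*(-1))*a = ((-8 + 3)*(-1))*0 = -5*(-1)*0 = 5*0 = 0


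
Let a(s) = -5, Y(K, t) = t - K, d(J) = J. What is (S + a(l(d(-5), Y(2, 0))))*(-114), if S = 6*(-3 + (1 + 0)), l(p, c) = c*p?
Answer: 1938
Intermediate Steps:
S = -12 (S = 6*(-3 + 1) = 6*(-2) = -12)
(S + a(l(d(-5), Y(2, 0))))*(-114) = (-12 - 5)*(-114) = -17*(-114) = 1938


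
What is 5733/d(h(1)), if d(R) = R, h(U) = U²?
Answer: 5733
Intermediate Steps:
5733/d(h(1)) = 5733/(1²) = 5733/1 = 5733*1 = 5733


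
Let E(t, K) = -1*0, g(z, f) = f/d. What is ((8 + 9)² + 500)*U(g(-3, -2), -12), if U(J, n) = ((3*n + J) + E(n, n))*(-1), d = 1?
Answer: 29982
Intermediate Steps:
g(z, f) = f (g(z, f) = f/1 = f*1 = f)
E(t, K) = 0
U(J, n) = -J - 3*n (U(J, n) = ((3*n + J) + 0)*(-1) = ((J + 3*n) + 0)*(-1) = (J + 3*n)*(-1) = -J - 3*n)
((8 + 9)² + 500)*U(g(-3, -2), -12) = ((8 + 9)² + 500)*(-1*(-2) - 3*(-12)) = (17² + 500)*(2 + 36) = (289 + 500)*38 = 789*38 = 29982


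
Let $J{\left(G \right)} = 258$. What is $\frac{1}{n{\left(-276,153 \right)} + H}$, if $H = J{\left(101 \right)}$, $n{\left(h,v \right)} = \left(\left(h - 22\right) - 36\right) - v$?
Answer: $- \frac{1}{229} \approx -0.0043668$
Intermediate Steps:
$n{\left(h,v \right)} = -58 + h - v$ ($n{\left(h,v \right)} = \left(\left(-22 + h\right) - 36\right) - v = \left(-58 + h\right) - v = -58 + h - v$)
$H = 258$
$\frac{1}{n{\left(-276,153 \right)} + H} = \frac{1}{\left(-58 - 276 - 153\right) + 258} = \frac{1}{-487 + 258} = \frac{1}{-229} = - \frac{1}{229}$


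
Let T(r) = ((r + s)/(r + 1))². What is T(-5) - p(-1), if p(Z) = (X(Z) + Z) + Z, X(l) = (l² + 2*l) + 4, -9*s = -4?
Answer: 385/1296 ≈ 0.29707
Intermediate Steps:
s = 4/9 (s = -⅑*(-4) = 4/9 ≈ 0.44444)
X(l) = 4 + l² + 2*l
T(r) = (4/9 + r)²/(1 + r)² (T(r) = ((r + 4/9)/(r + 1))² = ((4/9 + r)/(1 + r))² = (4/9 + r)²/(1 + r)²)
p(Z) = 4 + Z² + 4*Z (p(Z) = ((4 + Z² + 2*Z) + Z) + Z = (4 + Z² + 3*Z) + Z = 4 + Z² + 4*Z)
T(-5) - p(-1) = (4 + 9*(-5))²/(81*(1 - 5)²) - (4 + (-1)² + 4*(-1)) = (1/81)*(4 - 45)²/(-4)² - (4 + 1 - 4) = (1/81)*(1/16)*(-41)² - 1*1 = (1/81)*(1/16)*1681 - 1 = 1681/1296 - 1 = 385/1296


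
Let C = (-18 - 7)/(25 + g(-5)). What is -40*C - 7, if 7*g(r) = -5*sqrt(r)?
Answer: 4039/123 + 140*I*sqrt(5)/123 ≈ 32.837 + 2.5451*I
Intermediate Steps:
g(r) = -5*sqrt(r)/7 (g(r) = (-5*sqrt(r))/7 = -5*sqrt(r)/7)
C = -25/(25 - 5*I*sqrt(5)/7) (C = (-18 - 7)/(25 - 5*I*sqrt(5)/7) = -25/(25 - 5*I*sqrt(5)/7) ≈ -0.99593 - 0.063628*I)
-40*C - 7 = -40*(-245/246 - 7*I*sqrt(5)/246) - 7 = (4900/123 + 140*I*sqrt(5)/123) - 7 = 4039/123 + 140*I*sqrt(5)/123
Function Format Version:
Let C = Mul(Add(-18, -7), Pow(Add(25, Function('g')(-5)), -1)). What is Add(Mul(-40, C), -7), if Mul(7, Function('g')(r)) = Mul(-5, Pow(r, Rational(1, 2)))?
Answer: Add(Rational(4039, 123), Mul(Rational(140, 123), I, Pow(5, Rational(1, 2)))) ≈ Add(32.837, Mul(2.5451, I))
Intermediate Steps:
Function('g')(r) = Mul(Rational(-5, 7), Pow(r, Rational(1, 2))) (Function('g')(r) = Mul(Rational(1, 7), Mul(-5, Pow(r, Rational(1, 2)))) = Mul(Rational(-5, 7), Pow(r, Rational(1, 2))))
C = Mul(-25, Pow(Add(25, Mul(Rational(-5, 7), I, Pow(5, Rational(1, 2)))), -1)) (C = Mul(Add(-18, -7), Pow(Add(25, Mul(Rational(-5, 7), Pow(-5, Rational(1, 2)))), -1)) = Mul(-25, Pow(Add(25, Mul(Rational(-5, 7), Mul(I, Pow(5, Rational(1, 2))))), -1)) = Mul(-25, Pow(Add(25, Mul(Rational(-5, 7), I, Pow(5, Rational(1, 2)))), -1)) ≈ Add(-0.99593, Mul(-0.063628, I)))
Add(Mul(-40, C), -7) = Add(Mul(-40, Add(Rational(-245, 246), Mul(Rational(-7, 246), I, Pow(5, Rational(1, 2))))), -7) = Add(Add(Rational(4900, 123), Mul(Rational(140, 123), I, Pow(5, Rational(1, 2)))), -7) = Add(Rational(4039, 123), Mul(Rational(140, 123), I, Pow(5, Rational(1, 2))))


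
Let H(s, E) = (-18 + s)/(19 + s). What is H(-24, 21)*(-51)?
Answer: -2142/5 ≈ -428.40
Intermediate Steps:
H(s, E) = (-18 + s)/(19 + s)
H(-24, 21)*(-51) = ((-18 - 24)/(19 - 24))*(-51) = (-42/(-5))*(-51) = -⅕*(-42)*(-51) = (42/5)*(-51) = -2142/5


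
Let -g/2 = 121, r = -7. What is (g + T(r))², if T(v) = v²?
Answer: 37249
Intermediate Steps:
g = -242 (g = -2*121 = -242)
(g + T(r))² = (-242 + (-7)²)² = (-242 + 49)² = (-193)² = 37249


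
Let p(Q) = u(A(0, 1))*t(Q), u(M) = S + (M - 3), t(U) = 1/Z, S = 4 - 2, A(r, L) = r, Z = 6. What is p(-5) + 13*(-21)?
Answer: -1639/6 ≈ -273.17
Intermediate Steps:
S = 2
t(U) = ⅙ (t(U) = 1/6 = ⅙)
u(M) = -1 + M (u(M) = 2 + (M - 3) = 2 + (-3 + M) = -1 + M)
p(Q) = -⅙ (p(Q) = (-1 + 0)*(⅙) = -1*⅙ = -⅙)
p(-5) + 13*(-21) = -⅙ + 13*(-21) = -⅙ - 273 = -1639/6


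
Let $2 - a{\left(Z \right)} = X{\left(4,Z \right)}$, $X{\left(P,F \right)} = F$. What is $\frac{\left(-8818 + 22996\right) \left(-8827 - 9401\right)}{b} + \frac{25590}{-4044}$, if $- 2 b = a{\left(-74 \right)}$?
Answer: $\frac{87093047773}{12806} \approx 6.801 \cdot 10^{6}$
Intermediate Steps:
$a{\left(Z \right)} = 2 - Z$
$b = -38$ ($b = - \frac{2 - -74}{2} = - \frac{2 + 74}{2} = \left(- \frac{1}{2}\right) 76 = -38$)
$\frac{\left(-8818 + 22996\right) \left(-8827 - 9401\right)}{b} + \frac{25590}{-4044} = \frac{\left(-8818 + 22996\right) \left(-8827 - 9401\right)}{-38} + \frac{25590}{-4044} = 14178 \left(-18228\right) \left(- \frac{1}{38}\right) + 25590 \left(- \frac{1}{4044}\right) = \left(-258436584\right) \left(- \frac{1}{38}\right) - \frac{4265}{674} = \frac{129218292}{19} - \frac{4265}{674} = \frac{87093047773}{12806}$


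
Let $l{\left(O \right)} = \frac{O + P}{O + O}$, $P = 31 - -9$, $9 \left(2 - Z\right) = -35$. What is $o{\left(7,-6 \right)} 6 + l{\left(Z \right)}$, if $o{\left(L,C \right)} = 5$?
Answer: $\frac{3593}{106} \approx 33.896$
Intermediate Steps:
$Z = \frac{53}{9}$ ($Z = 2 - - \frac{35}{9} = 2 + \frac{35}{9} = \frac{53}{9} \approx 5.8889$)
$P = 40$ ($P = 31 + 9 = 40$)
$l{\left(O \right)} = \frac{40 + O}{2 O}$ ($l{\left(O \right)} = \frac{O + 40}{O + O} = \frac{40 + O}{2 O}$)
$o{\left(7,-6 \right)} 6 + l{\left(Z \right)} = 5 \cdot 6 + \frac{40 + \frac{53}{9}}{2 \cdot \frac{53}{9}} = 30 + \frac{1}{2} \cdot \frac{9}{53} \cdot \frac{413}{9} = 30 + \frac{413}{106} = \frac{3593}{106}$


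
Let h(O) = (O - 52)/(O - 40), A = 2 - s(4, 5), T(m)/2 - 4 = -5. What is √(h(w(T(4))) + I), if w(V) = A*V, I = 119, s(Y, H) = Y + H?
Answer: 3*√2262/13 ≈ 10.975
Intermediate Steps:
s(Y, H) = H + Y
T(m) = -2 (T(m) = 8 + 2*(-5) = 8 - 10 = -2)
A = -7 (A = 2 - (5 + 4) = 2 - 1*9 = 2 - 9 = -7)
w(V) = -7*V
h(O) = (-52 + O)/(-40 + O)
√(h(w(T(4))) + I) = √((-52 - 7*(-2))/(-40 - 7*(-2)) + 119) = √((-52 + 14)/(-40 + 14) + 119) = √(-38/(-26) + 119) = √(-1/26*(-38) + 119) = √(19/13 + 119) = √(1566/13) = 3*√2262/13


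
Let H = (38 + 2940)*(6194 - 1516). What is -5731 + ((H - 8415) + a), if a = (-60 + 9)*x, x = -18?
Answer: 13917856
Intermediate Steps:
H = 13931084 (H = 2978*4678 = 13931084)
a = 918 (a = (-60 + 9)*(-18) = -51*(-18) = 918)
-5731 + ((H - 8415) + a) = -5731 + ((13931084 - 8415) + 918) = -5731 + (13922669 + 918) = -5731 + 13923587 = 13917856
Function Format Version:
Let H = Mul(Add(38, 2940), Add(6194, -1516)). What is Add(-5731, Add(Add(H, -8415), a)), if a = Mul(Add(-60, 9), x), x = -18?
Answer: 13917856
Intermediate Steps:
H = 13931084 (H = Mul(2978, 4678) = 13931084)
a = 918 (a = Mul(Add(-60, 9), -18) = Mul(-51, -18) = 918)
Add(-5731, Add(Add(H, -8415), a)) = Add(-5731, Add(Add(13931084, -8415), 918)) = Add(-5731, Add(13922669, 918)) = Add(-5731, 13923587) = 13917856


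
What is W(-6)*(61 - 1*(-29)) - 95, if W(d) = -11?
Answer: -1085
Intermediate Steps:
W(-6)*(61 - 1*(-29)) - 95 = -11*(61 - 1*(-29)) - 95 = -11*(61 + 29) - 95 = -11*90 - 95 = -990 - 95 = -1085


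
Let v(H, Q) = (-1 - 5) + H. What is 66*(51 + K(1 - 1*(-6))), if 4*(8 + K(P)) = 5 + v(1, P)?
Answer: 2838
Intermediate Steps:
v(H, Q) = -6 + H
K(P) = -8 (K(P) = -8 + (5 + (-6 + 1))/4 = -8 + (5 - 5)/4 = -8 + (¼)*0 = -8 + 0 = -8)
66*(51 + K(1 - 1*(-6))) = 66*(51 - 8) = 66*43 = 2838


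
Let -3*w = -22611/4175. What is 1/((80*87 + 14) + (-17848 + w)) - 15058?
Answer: -683503901129/45391413 ≈ -15058.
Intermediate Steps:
w = 7537/4175 (w = -(-7537)/4175 = -⅓*(-22611/4175) = 7537/4175 ≈ 1.8053)
1/((80*87 + 14) + (-17848 + w)) - 15058 = 1/((80*87 + 14) + (-17848 + 7537/4175)) - 15058 = 1/((6960 + 14) - 74507863/4175) - 15058 = 1/(6974 - 74507863/4175) - 15058 = 1/(-45391413/4175) - 15058 = -4175/45391413 - 15058 = -683503901129/45391413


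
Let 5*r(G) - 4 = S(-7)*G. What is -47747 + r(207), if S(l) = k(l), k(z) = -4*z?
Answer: -46587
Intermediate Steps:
S(l) = -4*l
r(G) = 4/5 + 28*G/5 (r(G) = 4/5 + ((-4*(-7))*G)/5 = 4/5 + (28*G)/5 = 4/5 + 28*G/5)
-47747 + r(207) = -47747 + (4/5 + (28/5)*207) = -47747 + (4/5 + 5796/5) = -47747 + 1160 = -46587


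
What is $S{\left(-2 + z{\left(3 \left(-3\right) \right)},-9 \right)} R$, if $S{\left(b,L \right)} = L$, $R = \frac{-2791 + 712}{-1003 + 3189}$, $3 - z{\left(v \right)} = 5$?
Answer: $\frac{18711}{2186} \approx 8.5595$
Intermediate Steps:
$z{\left(v \right)} = -2$ ($z{\left(v \right)} = 3 - 5 = -2$)
$R = - \frac{2079}{2186} \approx -0.95105$
$S{\left(-2 + z{\left(3 \left(-3\right) \right)},-9 \right)} R = \left(-9\right) \left(- \frac{2079}{2186}\right) = \frac{18711}{2186}$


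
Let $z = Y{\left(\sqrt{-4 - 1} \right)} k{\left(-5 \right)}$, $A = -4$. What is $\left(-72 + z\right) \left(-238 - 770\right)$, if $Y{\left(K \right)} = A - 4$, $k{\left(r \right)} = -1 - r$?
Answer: $104832$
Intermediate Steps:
$Y{\left(K \right)} = -8$ ($Y{\left(K \right)} = -4 - 4 = -8$)
$z = -32$ ($z = - 8 \left(-1 - -5\right) = - 8 \left(-1 + 5\right) = \left(-8\right) 4 = -32$)
$\left(-72 + z\right) \left(-238 - 770\right) = \left(-72 - 32\right) \left(-238 - 770\right) = \left(-104\right) \left(-1008\right) = 104832$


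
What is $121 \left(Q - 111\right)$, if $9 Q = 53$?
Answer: $- \frac{114466}{9} \approx -12718.0$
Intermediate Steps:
$Q = \frac{53}{9}$ ($Q = \frac{1}{9} \cdot 53 = \frac{53}{9} \approx 5.8889$)
$121 \left(Q - 111\right) = 121 \left(\frac{53}{9} - 111\right) = 121 \left(- \frac{946}{9}\right) = - \frac{114466}{9}$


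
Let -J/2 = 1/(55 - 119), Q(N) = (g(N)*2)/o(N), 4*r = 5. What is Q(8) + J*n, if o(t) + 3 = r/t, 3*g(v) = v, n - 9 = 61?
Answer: 1363/4368 ≈ 0.31204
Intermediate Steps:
r = 5/4 (r = (¼)*5 = 5/4 ≈ 1.2500)
n = 70 (n = 9 + 61 = 70)
g(v) = v/3
o(t) = -3 + 5/(4*t)
Q(N) = 2*N/(3*(-3 + 5/(4*N))) (Q(N) = ((N/3)*2)/(-3 + 5/(4*N)) = (2*N/3)/(-3 + 5/(4*N)) = 2*N/(3*(-3 + 5/(4*N))))
J = 1/32 (J = -2/(55 - 119) = -2/(-64) = -2*(-1/64) = 1/32 ≈ 0.031250)
Q(8) + J*n = -8*8²/(-15 + 36*8) + (1/32)*70 = -8*64/(-15 + 288) + 35/16 = -8*64/273 + 35/16 = -8*64*1/273 + 35/16 = -512/273 + 35/16 = 1363/4368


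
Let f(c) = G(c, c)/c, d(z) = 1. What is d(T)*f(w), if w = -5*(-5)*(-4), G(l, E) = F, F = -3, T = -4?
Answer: 3/100 ≈ 0.030000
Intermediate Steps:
G(l, E) = -3
w = -100 (w = 25*(-4) = -100)
f(c) = -3/c
d(T)*f(w) = 1*(-3/(-100)) = 1*(-3*(-1/100)) = 1*(3/100) = 3/100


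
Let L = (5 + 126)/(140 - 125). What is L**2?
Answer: 17161/225 ≈ 76.271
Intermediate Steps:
L = 131/15 ≈ 8.7333
L**2 = (131/15)**2 = 17161/225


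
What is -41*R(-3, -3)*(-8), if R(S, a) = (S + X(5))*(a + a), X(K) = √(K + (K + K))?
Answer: 5904 - 1968*√15 ≈ -1718.0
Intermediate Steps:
X(K) = √3*√K (X(K) = √(K + 2*K) = √(3*K) = √3*√K)
R(S, a) = 2*a*(S + √15) (R(S, a) = (S + √3*√5)*(a + a) = (S + √15)*(2*a) = 2*a*(S + √15))
-41*R(-3, -3)*(-8) = -82*(-3)*(-3 + √15)*(-8) = -41*(18 - 6*√15)*(-8) = (-738 + 246*√15)*(-8) = 5904 - 1968*√15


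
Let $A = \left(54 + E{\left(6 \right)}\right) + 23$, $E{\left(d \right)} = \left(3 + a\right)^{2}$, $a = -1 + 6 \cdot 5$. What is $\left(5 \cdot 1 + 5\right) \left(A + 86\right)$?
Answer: $11870$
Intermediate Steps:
$a = 29$ ($a = -1 + 30 = 29$)
$E{\left(d \right)} = 1024$ ($E{\left(d \right)} = \left(3 + 29\right)^{2} = 32^{2} = 1024$)
$A = 1101$ ($A = \left(54 + 1024\right) + 23 = 1078 + 23 = 1101$)
$\left(5 \cdot 1 + 5\right) \left(A + 86\right) = \left(5 \cdot 1 + 5\right) \left(1101 + 86\right) = \left(5 + 5\right) 1187 = 10 \cdot 1187 = 11870$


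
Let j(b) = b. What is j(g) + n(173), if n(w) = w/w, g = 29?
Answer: 30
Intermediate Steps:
n(w) = 1
j(g) + n(173) = 29 + 1 = 30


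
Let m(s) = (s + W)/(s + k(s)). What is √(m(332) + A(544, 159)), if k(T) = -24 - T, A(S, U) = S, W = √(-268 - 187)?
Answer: √(76344 - 6*I*√455)/12 ≈ 23.025 - 0.0193*I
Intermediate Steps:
W = I*√455 (W = √(-455) = I*√455 ≈ 21.331*I)
m(s) = -s/24 - I*√455/24 (m(s) = (s + I*√455)/(s + (-24 - s)) = (s + I*√455)/(-24) = (s + I*√455)*(-1/24) = -s/24 - I*√455/24)
√(m(332) + A(544, 159)) = √((-1/24*332 - I*√455/24) + 544) = √((-83/6 - I*√455/24) + 544) = √(3181/6 - I*√455/24)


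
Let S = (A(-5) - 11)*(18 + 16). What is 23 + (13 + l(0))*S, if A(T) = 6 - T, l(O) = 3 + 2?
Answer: 23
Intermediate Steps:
l(O) = 5
S = 0 (S = ((6 - 1*(-5)) - 11)*(18 + 16) = ((6 + 5) - 11)*34 = (11 - 11)*34 = 0*34 = 0)
23 + (13 + l(0))*S = 23 + (13 + 5)*0 = 23 + 18*0 = 23 + 0 = 23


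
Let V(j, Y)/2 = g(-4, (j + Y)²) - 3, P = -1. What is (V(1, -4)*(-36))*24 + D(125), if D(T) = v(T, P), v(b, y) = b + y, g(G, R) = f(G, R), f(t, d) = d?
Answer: -10244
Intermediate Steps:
g(G, R) = R
V(j, Y) = -6 + 2*(Y + j)² (V(j, Y) = 2*((j + Y)² - 3) = 2*((Y + j)² - 3) = 2*(-3 + (Y + j)²) = -6 + 2*(Y + j)²)
D(T) = -1 + T (D(T) = T - 1 = -1 + T)
(V(1, -4)*(-36))*24 + D(125) = ((-6 + 2*(-4 + 1)²)*(-36))*24 + (-1 + 125) = ((-6 + 2*(-3)²)*(-36))*24 + 124 = ((-6 + 2*9)*(-36))*24 + 124 = ((-6 + 18)*(-36))*24 + 124 = (12*(-36))*24 + 124 = -432*24 + 124 = -10368 + 124 = -10244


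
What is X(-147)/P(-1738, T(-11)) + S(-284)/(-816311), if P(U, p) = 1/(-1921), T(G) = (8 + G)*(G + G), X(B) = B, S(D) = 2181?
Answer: 230515612176/816311 ≈ 2.8239e+5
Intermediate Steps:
T(G) = 2*G*(8 + G) (T(G) = (8 + G)*(2*G) = 2*G*(8 + G))
P(U, p) = -1/1921
X(-147)/P(-1738, T(-11)) + S(-284)/(-816311) = -147/(-1/1921) + 2181/(-816311) = -147*(-1921) + 2181*(-1/816311) = 282387 - 2181/816311 = 230515612176/816311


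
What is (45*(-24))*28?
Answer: -30240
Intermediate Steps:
(45*(-24))*28 = -1080*28 = -30240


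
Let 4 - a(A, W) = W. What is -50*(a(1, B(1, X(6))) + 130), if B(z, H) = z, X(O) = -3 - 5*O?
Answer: -6650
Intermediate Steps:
a(A, W) = 4 - W
-50*(a(1, B(1, X(6))) + 130) = -50*((4 - 1*1) + 130) = -50*((4 - 1) + 130) = -50*(3 + 130) = -50*133 = -6650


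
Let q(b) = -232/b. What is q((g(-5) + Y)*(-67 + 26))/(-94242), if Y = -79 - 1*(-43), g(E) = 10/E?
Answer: 58/36707259 ≈ 1.5801e-6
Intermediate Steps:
Y = -36 (Y = -79 + 43 = -36)
q((g(-5) + Y)*(-67 + 26))/(-94242) = -232*1/((-67 + 26)*(10/(-5) - 36))/(-94242) = -232*(-1/(41*(10*(-⅕) - 36)))*(-1/94242) = -232*(-1/(41*(-2 - 36)))*(-1/94242) = -232/((-38*(-41)))*(-1/94242) = -232/1558*(-1/94242) = -232*1/1558*(-1/94242) = -116/779*(-1/94242) = 58/36707259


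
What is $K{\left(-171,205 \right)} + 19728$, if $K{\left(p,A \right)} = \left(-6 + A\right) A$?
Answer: $60523$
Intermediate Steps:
$K{\left(p,A \right)} = A \left(-6 + A\right)$
$K{\left(-171,205 \right)} + 19728 = 205 \left(-6 + 205\right) + 19728 = 205 \cdot 199 + 19728 = 40795 + 19728 = 60523$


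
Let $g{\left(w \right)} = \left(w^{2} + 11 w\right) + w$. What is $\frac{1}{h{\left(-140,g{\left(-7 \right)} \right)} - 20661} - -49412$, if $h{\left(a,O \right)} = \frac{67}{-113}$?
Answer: $\frac{115365161007}{2334760} \approx 49412.0$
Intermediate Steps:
$g{\left(w \right)} = w^{2} + 12 w$
$h{\left(a,O \right)} = - \frac{67}{113}$ ($h{\left(a,O \right)} = 67 \left(- \frac{1}{113}\right) = - \frac{67}{113}$)
$\frac{1}{h{\left(-140,g{\left(-7 \right)} \right)} - 20661} - -49412 = \frac{1}{- \frac{67}{113} - 20661} - -49412 = \frac{1}{- \frac{2334760}{113}} + 49412 = - \frac{113}{2334760} + 49412 = \frac{115365161007}{2334760}$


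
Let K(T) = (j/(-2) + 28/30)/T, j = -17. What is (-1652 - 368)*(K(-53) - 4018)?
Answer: 1290558406/159 ≈ 8.1167e+6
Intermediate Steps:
K(T) = 283/(30*T) (K(T) = (-17/(-2) + 28/30)/T = (-17*(-½) + 28*(1/30))/T = (17/2 + 14/15)/T = 283/(30*T))
(-1652 - 368)*(K(-53) - 4018) = (-1652 - 368)*((283/30)/(-53) - 4018) = -2020*((283/30)*(-1/53) - 4018) = -2020*(-283/1590 - 4018) = -2020*(-6388903/1590) = 1290558406/159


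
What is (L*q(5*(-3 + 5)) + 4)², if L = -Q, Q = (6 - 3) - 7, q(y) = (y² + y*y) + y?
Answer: 712336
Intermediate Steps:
q(y) = y + 2*y² (q(y) = (y² + y²) + y = 2*y² + y = y + 2*y²)
Q = -4 (Q = 3 - 7 = -4)
L = 4 (L = -1*(-4) = 4)
(L*q(5*(-3 + 5)) + 4)² = (4*((5*(-3 + 5))*(1 + 2*(5*(-3 + 5)))) + 4)² = (4*((5*2)*(1 + 2*(5*2))) + 4)² = (4*(10*(1 + 2*10)) + 4)² = (4*(10*(1 + 20)) + 4)² = (4*(10*21) + 4)² = (4*210 + 4)² = (840 + 4)² = 844² = 712336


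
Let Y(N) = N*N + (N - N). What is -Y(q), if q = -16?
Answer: -256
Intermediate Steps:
Y(N) = N**2 (Y(N) = N**2 + 0 = N**2)
-Y(q) = -1*(-16)**2 = -1*256 = -256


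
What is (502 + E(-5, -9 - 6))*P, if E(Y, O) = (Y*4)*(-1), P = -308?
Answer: -160776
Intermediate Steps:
E(Y, O) = -4*Y (E(Y, O) = (4*Y)*(-1) = -4*Y)
(502 + E(-5, -9 - 6))*P = (502 - 4*(-5))*(-308) = (502 + 20)*(-308) = 522*(-308) = -160776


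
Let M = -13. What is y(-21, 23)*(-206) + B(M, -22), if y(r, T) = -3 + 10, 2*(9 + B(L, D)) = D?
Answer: -1462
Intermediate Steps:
B(L, D) = -9 + D/2
y(r, T) = 7
y(-21, 23)*(-206) + B(M, -22) = 7*(-206) + (-9 + (1/2)*(-22)) = -1442 + (-9 - 11) = -1442 - 20 = -1462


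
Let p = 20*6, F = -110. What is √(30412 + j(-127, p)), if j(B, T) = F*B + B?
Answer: √44255 ≈ 210.37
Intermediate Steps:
p = 120
j(B, T) = -109*B (j(B, T) = -110*B + B = -109*B)
√(30412 + j(-127, p)) = √(30412 - 109*(-127)) = √(30412 + 13843) = √44255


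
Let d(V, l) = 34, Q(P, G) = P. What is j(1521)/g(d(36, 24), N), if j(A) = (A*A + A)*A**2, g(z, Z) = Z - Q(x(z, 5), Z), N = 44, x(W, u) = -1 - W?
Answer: 5355528004242/79 ≈ 6.7791e+10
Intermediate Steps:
g(z, Z) = 1 + Z + z (g(z, Z) = Z - (-1 - z) = Z + (1 + z) = 1 + Z + z)
j(A) = A**2*(A + A**2) (j(A) = (A**2 + A)*A**2 = (A + A**2)*A**2 = A**2*(A + A**2))
j(1521)/g(d(36, 24), N) = (1521**3*(1 + 1521))/(1 + 44 + 34) = (3518743761*1522)/79 = 5355528004242*(1/79) = 5355528004242/79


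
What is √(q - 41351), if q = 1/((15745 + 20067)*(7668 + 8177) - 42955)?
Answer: 7*I*√271685099996169185710/567398185 ≈ 203.35*I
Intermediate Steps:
q = 1/567398185 (q = 1/(35812*15845 - 42955) = 1/(567441140 - 42955) = 1/567398185 ≈ 1.7624e-9)
√(q - 41351) = √(1/567398185 - 41351) = √(-23462482347934/567398185) = 7*I*√271685099996169185710/567398185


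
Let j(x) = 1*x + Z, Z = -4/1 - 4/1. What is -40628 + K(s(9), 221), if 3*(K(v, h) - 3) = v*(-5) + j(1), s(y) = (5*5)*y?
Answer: -123007/3 ≈ -41002.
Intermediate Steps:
s(y) = 25*y
Z = -8 (Z = -4*1 - 4*1 = -4 - 4 = -8)
j(x) = -8 + x (j(x) = 1*x - 8 = x - 8 = -8 + x)
K(v, h) = ⅔ - 5*v/3 (K(v, h) = 3 + (v*(-5) + (-8 + 1))/3 = 3 + (-5*v - 7)/3 = 3 + (-7 - 5*v)/3 = 3 + (-7/3 - 5*v/3) = ⅔ - 5*v/3)
-40628 + K(s(9), 221) = -40628 + (⅔ - 125*9/3) = -40628 + (⅔ - 5/3*225) = -40628 + (⅔ - 375) = -40628 - 1123/3 = -123007/3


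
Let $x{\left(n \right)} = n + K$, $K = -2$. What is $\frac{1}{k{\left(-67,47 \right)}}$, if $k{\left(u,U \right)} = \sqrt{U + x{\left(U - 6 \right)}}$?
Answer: $\frac{\sqrt{86}}{86} \approx 0.10783$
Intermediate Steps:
$x{\left(n \right)} = -2 + n$ ($x{\left(n \right)} = n - 2 = -2 + n$)
$k{\left(u,U \right)} = \sqrt{-8 + 2 U}$ ($k{\left(u,U \right)} = \sqrt{U + \left(-2 + \left(U - 6\right)\right)} = \sqrt{U + \left(-2 + \left(-6 + U\right)\right)} = \sqrt{U + \left(-8 + U\right)} = \sqrt{-8 + 2 U}$)
$\frac{1}{k{\left(-67,47 \right)}} = \frac{1}{\sqrt{-8 + 2 \cdot 47}} = \frac{1}{\sqrt{-8 + 94}} = \frac{1}{\sqrt{86}} = \frac{\sqrt{86}}{86}$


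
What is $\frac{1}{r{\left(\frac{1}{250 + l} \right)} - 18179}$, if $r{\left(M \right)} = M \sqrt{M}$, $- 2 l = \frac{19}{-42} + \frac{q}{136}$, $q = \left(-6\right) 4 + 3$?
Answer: $- \frac{154896175068271119361}{2815857566566100135525123} - \frac{4666648512 \sqrt{510414681}}{137977020761738906640731027} \approx -5.5009 \cdot 10^{-5}$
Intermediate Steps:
$q = -21$ ($q = -24 + 3 = -21$)
$l = \frac{1733}{5712}$ ($l = - \frac{\frac{19}{-42} - \frac{21}{136}}{2} = - \frac{19 \left(- \frac{1}{42}\right) - \frac{21}{136}}{2} = - \frac{- \frac{19}{42} - \frac{21}{136}}{2} = \left(- \frac{1}{2}\right) \left(- \frac{1733}{2856}\right) = \frac{1733}{5712} \approx 0.3034$)
$r{\left(M \right)} = M^{\frac{3}{2}}$
$\frac{1}{r{\left(\frac{1}{250 + l} \right)} - 18179} = \frac{1}{\left(\frac{1}{250 + \frac{1733}{5712}}\right)^{\frac{3}{2}} - 18179} = \frac{1}{\left(\frac{1}{\frac{1429733}{5712}}\right)^{\frac{3}{2}} - 18179} = \frac{1}{\left(\frac{5712}{1429733}\right)^{\frac{3}{2}} - 18179} = \frac{1}{\frac{22848 \sqrt{510414681}}{2044136451289} - 18179} = \frac{1}{-18179 + \frac{22848 \sqrt{510414681}}{2044136451289}}$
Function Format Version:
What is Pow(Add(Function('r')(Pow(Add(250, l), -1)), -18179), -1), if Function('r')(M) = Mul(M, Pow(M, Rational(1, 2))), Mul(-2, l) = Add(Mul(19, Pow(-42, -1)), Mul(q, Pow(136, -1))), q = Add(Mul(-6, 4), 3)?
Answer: Add(Rational(-154896175068271119361, 2815857566566100135525123), Mul(Rational(-4666648512, 137977020761738906640731027), Pow(510414681, Rational(1, 2)))) ≈ -5.5009e-5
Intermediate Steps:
q = -21 (q = Add(-24, 3) = -21)
l = Rational(1733, 5712) (l = Mul(Rational(-1, 2), Add(Mul(19, Pow(-42, -1)), Mul(-21, Pow(136, -1)))) = Mul(Rational(-1, 2), Add(Mul(19, Rational(-1, 42)), Mul(-21, Rational(1, 136)))) = Mul(Rational(-1, 2), Add(Rational(-19, 42), Rational(-21, 136))) = Mul(Rational(-1, 2), Rational(-1733, 2856)) = Rational(1733, 5712) ≈ 0.30340)
Function('r')(M) = Pow(M, Rational(3, 2))
Pow(Add(Function('r')(Pow(Add(250, l), -1)), -18179), -1) = Pow(Add(Pow(Pow(Add(250, Rational(1733, 5712)), -1), Rational(3, 2)), -18179), -1) = Pow(Add(Pow(Pow(Rational(1429733, 5712), -1), Rational(3, 2)), -18179), -1) = Pow(Add(Pow(Rational(5712, 1429733), Rational(3, 2)), -18179), -1) = Pow(Add(Mul(Rational(22848, 2044136451289), Pow(510414681, Rational(1, 2))), -18179), -1) = Pow(Add(-18179, Mul(Rational(22848, 2044136451289), Pow(510414681, Rational(1, 2)))), -1)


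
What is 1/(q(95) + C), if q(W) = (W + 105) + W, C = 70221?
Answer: 1/70516 ≈ 1.4181e-5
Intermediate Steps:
q(W) = 105 + 2*W (q(W) = (105 + W) + W = 105 + 2*W)
1/(q(95) + C) = 1/((105 + 2*95) + 70221) = 1/((105 + 190) + 70221) = 1/(295 + 70221) = 1/70516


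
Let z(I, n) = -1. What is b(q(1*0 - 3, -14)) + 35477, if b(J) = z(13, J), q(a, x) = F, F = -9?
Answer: 35476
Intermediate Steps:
q(a, x) = -9
b(J) = -1
b(q(1*0 - 3, -14)) + 35477 = -1 + 35477 = 35476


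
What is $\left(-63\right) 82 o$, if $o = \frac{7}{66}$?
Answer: $- \frac{6027}{11} \approx -547.91$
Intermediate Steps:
$o = \frac{7}{66}$ ($o = 7 \cdot \frac{1}{66} = \frac{7}{66} \approx 0.10606$)
$\left(-63\right) 82 o = \left(-63\right) 82 \cdot \frac{7}{66} = \left(-5166\right) \frac{7}{66} = - \frac{6027}{11}$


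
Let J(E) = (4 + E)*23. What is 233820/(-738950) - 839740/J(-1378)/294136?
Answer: -54320080417951/171718787377860 ≈ -0.31633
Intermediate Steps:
J(E) = 92 + 23*E
233820/(-738950) - 839740/J(-1378)/294136 = 233820/(-738950) - 839740/(92 + 23*(-1378))/294136 = 233820*(-1/738950) - 839740/(92 - 31694)*(1/294136) = -23382/73895 - 839740/(-31602)*(1/294136) = -23382/73895 - 839740*(-1/31602)*(1/294136) = -23382/73895 + (419870/15801)*(1/294136) = -23382/73895 + 209935/2323821468 = -54320080417951/171718787377860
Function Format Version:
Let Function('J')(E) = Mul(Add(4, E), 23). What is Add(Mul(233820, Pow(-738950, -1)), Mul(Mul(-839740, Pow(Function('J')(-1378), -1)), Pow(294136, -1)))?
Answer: Rational(-54320080417951, 171718787377860) ≈ -0.31633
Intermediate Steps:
Function('J')(E) = Add(92, Mul(23, E))
Add(Mul(233820, Pow(-738950, -1)), Mul(Mul(-839740, Pow(Function('J')(-1378), -1)), Pow(294136, -1))) = Add(Mul(233820, Pow(-738950, -1)), Mul(Mul(-839740, Pow(Add(92, Mul(23, -1378)), -1)), Pow(294136, -1))) = Add(Mul(233820, Rational(-1, 738950)), Mul(Mul(-839740, Pow(Add(92, -31694), -1)), Rational(1, 294136))) = Add(Rational(-23382, 73895), Mul(Mul(-839740, Pow(-31602, -1)), Rational(1, 294136))) = Add(Rational(-23382, 73895), Mul(Mul(-839740, Rational(-1, 31602)), Rational(1, 294136))) = Add(Rational(-23382, 73895), Mul(Rational(419870, 15801), Rational(1, 294136))) = Add(Rational(-23382, 73895), Rational(209935, 2323821468)) = Rational(-54320080417951, 171718787377860)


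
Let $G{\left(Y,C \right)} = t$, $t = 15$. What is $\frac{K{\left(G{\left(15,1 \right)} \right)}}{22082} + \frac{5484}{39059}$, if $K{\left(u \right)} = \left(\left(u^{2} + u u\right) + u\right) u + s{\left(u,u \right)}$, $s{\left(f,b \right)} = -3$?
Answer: $\frac{196708518}{431250419} \approx 0.45614$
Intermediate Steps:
$G{\left(Y,C \right)} = 15$
$K{\left(u \right)} = -3 + u \left(u + 2 u^{2}\right)$ ($K{\left(u \right)} = \left(\left(u^{2} + u u\right) + u\right) u - 3 = \left(\left(u^{2} + u^{2}\right) + u\right) u - 3 = \left(2 u^{2} + u\right) u - 3 = \left(u + 2 u^{2}\right) u - 3 = u \left(u + 2 u^{2}\right) - 3 = -3 + u \left(u + 2 u^{2}\right)$)
$\frac{K{\left(G{\left(15,1 \right)} \right)}}{22082} + \frac{5484}{39059} = \frac{-3 + 15^{2} + 2 \cdot 15^{3}}{22082} + \frac{5484}{39059} = \left(-3 + 225 + 2 \cdot 3375\right) \frac{1}{22082} + 5484 \cdot \frac{1}{39059} = \left(-3 + 225 + 6750\right) \frac{1}{22082} + \frac{5484}{39059} = 6972 \cdot \frac{1}{22082} + \frac{5484}{39059} = \frac{3486}{11041} + \frac{5484}{39059} = \frac{196708518}{431250419}$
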